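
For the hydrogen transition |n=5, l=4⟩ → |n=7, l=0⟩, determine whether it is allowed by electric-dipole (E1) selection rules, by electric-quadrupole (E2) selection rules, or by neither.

neither

Δl = 0 − 4 = -4; l_i + l_f = 4.
E1 (Δl = ±1): not satisfied.
E2 (Δl = 0,±2, l_i+l_f ≥ 2): not satisfied.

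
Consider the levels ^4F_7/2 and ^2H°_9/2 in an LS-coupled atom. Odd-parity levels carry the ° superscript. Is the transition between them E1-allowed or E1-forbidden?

Reading off the term symbols: S 3/2→1/2, L 3→5, J 7/2→9/2, parity even→odd.
Parity must change: even → odd — passes.
ΔS = 0: S: 3/2 → 1/2 — fails.
ΔL = 0, ±1 (not L=0↔0): L: 3 → 5, ΔL = +2 — fails.
ΔJ = 0, ±1 (not J=0↔0): J: 7/2 → 9/2, ΔJ = +1 — passes.
Rule(s) violated: ΔS, ΔL.

forbidden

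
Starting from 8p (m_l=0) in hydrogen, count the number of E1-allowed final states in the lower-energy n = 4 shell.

4

E1 requires Δl = ±1, so l_f ∈ {0, 2}; with 0 ≤ l_f ≤ n_f−1 = 3, the allowed l_f values are {0, 2}.
For l_f = 0: m_f ∈ {m_i−1, m_i, m_i+1} ∩ [−0, 0] = {0} → 1 state.
For l_f = 2: m_f ∈ {m_i−1, m_i, m_i+1} ∩ [−2, 2] = {-1, 0, 1} → 3 states.
Total: 4.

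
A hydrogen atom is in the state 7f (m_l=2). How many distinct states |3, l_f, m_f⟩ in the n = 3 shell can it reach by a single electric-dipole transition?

2

E1 requires Δl = ±1, so l_f ∈ {2, 4}; with 0 ≤ l_f ≤ n_f−1 = 2, the allowed l_f values are {2}.
For l_f = 2: m_f ∈ {m_i−1, m_i, m_i+1} ∩ [−2, 2] = {1, 2} → 2 states.
Total: 2.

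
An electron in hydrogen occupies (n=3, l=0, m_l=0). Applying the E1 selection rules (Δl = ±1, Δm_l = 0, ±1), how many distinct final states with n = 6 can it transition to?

E1 requires Δl = ±1, so l_f ∈ {-1, 1}; with 0 ≤ l_f ≤ n_f−1 = 5, the allowed l_f values are {1}.
For l_f = 1: m_f ∈ {m_i−1, m_i, m_i+1} ∩ [−1, 1] = {-1, 0, 1} → 3 states.
Total: 3.

3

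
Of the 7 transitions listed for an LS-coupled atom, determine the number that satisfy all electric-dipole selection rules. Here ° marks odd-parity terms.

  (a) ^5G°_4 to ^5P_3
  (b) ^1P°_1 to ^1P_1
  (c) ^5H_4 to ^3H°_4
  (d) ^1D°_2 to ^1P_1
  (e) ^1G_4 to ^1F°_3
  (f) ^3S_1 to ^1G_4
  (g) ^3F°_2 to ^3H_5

(a) forbidden (ΔL fails)
(b) allowed
(c) forbidden (ΔS fails)
(d) allowed
(e) allowed
(f) forbidden (parity, ΔS, ΔL, ΔJ fail)
(g) forbidden (ΔL, ΔJ fail)
Total allowed: 3 of 7.

3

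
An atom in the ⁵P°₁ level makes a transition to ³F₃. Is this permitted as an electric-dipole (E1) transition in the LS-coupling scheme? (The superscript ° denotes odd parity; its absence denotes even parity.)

forbidden

Parity must change: odd → even — ✓.
ΔS = 0: S: 2 → 1 — ✗.
ΔL = 0, ±1 (not L=0↔0): L: 1 → 3, ΔL = +2 — ✗.
ΔJ = 0, ±1 (not J=0↔0): J: 1 → 3, ΔJ = +2 — ✗.
Rule(s) violated: ΔS, ΔL, ΔJ.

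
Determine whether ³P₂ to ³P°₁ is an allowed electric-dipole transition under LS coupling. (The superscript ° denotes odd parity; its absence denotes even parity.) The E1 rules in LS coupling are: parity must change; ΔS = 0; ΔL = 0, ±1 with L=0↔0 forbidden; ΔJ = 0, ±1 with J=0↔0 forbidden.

Parity must change: even → odd — passes.
ΔS = 0: S: 1 → 1 — passes.
ΔL = 0, ±1 (not L=0↔0): L: 1 → 1, ΔL = +0 — passes.
ΔJ = 0, ±1 (not J=0↔0): J: 2 → 1, ΔJ = -1 — passes.
All four E1 rules are satisfied.

allowed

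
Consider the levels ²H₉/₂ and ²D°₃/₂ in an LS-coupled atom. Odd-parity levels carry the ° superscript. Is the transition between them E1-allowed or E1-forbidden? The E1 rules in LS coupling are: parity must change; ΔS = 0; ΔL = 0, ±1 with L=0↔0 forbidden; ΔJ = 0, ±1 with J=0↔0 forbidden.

Parity must change: even → odd — satisfied.
ΔS = 0: S: 1/2 → 1/2 — satisfied.
ΔL = 0, ±1 (not L=0↔0): L: 5 → 2, ΔL = -3 — violated.
ΔJ = 0, ±1 (not J=0↔0): J: 9/2 → 3/2, ΔJ = -3 — violated.
Rule(s) violated: ΔL, ΔJ.

forbidden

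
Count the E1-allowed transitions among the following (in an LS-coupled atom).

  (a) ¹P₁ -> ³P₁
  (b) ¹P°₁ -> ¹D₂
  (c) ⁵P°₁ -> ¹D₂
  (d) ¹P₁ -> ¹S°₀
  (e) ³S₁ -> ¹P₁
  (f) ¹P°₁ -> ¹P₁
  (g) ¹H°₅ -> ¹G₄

4

(a) forbidden (parity, ΔS fail)
(b) allowed
(c) forbidden (ΔS fails)
(d) allowed
(e) forbidden (parity, ΔS fail)
(f) allowed
(g) allowed
Total allowed: 4 of 7.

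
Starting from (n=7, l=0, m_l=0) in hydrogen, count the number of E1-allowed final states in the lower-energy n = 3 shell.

E1 requires Δl = ±1, so l_f ∈ {-1, 1}; with 0 ≤ l_f ≤ n_f−1 = 2, the allowed l_f values are {1}.
For l_f = 1: m_f ∈ {m_i−1, m_i, m_i+1} ∩ [−1, 1] = {-1, 0, 1} → 3 states.
Total: 3.

3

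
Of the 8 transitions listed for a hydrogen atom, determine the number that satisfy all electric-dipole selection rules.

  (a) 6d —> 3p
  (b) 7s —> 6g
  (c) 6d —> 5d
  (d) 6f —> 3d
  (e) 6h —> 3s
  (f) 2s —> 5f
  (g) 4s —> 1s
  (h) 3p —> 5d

(a) allowed
(b) forbidden — Δl = +4 (E1 requires Δl = ±1)
(c) forbidden — Δl = +0 (E1 requires Δl = ±1)
(d) allowed
(e) forbidden — Δl = -5 (E1 requires Δl = ±1)
(f) forbidden — Δl = +3 (E1 requires Δl = ±1)
(g) forbidden — Δl = +0 (E1 requires Δl = ±1)
(h) allowed
Total allowed: 3 of 8.

3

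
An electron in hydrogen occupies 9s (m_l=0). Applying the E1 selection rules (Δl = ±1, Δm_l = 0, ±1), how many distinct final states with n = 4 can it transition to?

E1 requires Δl = ±1, so l_f ∈ {-1, 1}; with 0 ≤ l_f ≤ n_f−1 = 3, the allowed l_f values are {1}.
For l_f = 1: m_f ∈ {m_i−1, m_i, m_i+1} ∩ [−1, 1] = {-1, 0, 1} → 3 states.
Total: 3.

3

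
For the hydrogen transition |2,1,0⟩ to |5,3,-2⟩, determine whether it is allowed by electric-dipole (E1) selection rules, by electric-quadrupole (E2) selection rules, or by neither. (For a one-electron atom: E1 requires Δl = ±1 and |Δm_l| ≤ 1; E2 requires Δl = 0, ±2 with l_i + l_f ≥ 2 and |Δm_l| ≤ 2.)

E2

Δl = 3 − 1 = +2; l_i + l_f = 4.
Δm_l = -2.
E1 (Δl = ±1, |Δm_l| ≤ 1): not satisfied.
E2 (Δl = 0,±2, l_i+l_f ≥ 2, |Δm_l| ≤ 2): satisfied.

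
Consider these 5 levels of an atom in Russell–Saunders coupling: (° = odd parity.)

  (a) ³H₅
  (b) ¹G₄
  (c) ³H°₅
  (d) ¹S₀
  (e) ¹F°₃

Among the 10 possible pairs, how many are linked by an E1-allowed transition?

(a)–(b): forbidden (parity, ΔS).
(a)–(c): allowed.
(a)–(d): forbidden (parity, ΔS, ΔL, ΔJ).
(a)–(e): forbidden (ΔS, ΔL, ΔJ).
(b)–(c): forbidden (ΔS).
(b)–(d): forbidden (parity, ΔL, ΔJ).
(b)–(e): allowed.
(c)–(d): forbidden (ΔS, ΔL, ΔJ).
(c)–(e): forbidden (parity, ΔS, ΔL, ΔJ).
(d)–(e): forbidden (ΔL, ΔJ).
Allowed pairs: 2 of 10.

2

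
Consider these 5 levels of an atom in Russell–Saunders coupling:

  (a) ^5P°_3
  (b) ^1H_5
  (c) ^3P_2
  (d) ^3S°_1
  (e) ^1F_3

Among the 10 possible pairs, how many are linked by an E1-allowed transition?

(a)–(b): forbidden (ΔS, ΔL, ΔJ).
(a)–(c): forbidden (ΔS).
(a)–(d): forbidden (parity, ΔS, ΔJ).
(a)–(e): forbidden (ΔS, ΔL).
(b)–(c): forbidden (parity, ΔS, ΔL, ΔJ).
(b)–(d): forbidden (ΔS, ΔL, ΔJ).
(b)–(e): forbidden (parity, ΔL, ΔJ).
(c)–(d): allowed.
(c)–(e): forbidden (parity, ΔS, ΔL).
(d)–(e): forbidden (ΔS, ΔL, ΔJ).
Allowed pairs: 1 of 10.

1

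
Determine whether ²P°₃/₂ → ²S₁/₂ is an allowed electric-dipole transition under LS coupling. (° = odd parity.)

Parity must change: odd → even — passes.
ΔS = 0: S: 1/2 → 1/2 — passes.
ΔL = 0, ±1 (not L=0↔0): L: 1 → 0, ΔL = -1 — passes.
ΔJ = 0, ±1 (not J=0↔0): J: 3/2 → 1/2, ΔJ = -1 — passes.
All four E1 rules are satisfied.

allowed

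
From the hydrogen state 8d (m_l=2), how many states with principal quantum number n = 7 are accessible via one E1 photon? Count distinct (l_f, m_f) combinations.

4

E1 requires Δl = ±1, so l_f ∈ {1, 3}; with 0 ≤ l_f ≤ n_f−1 = 6, the allowed l_f values are {1, 3}.
For l_f = 1: m_f ∈ {m_i−1, m_i, m_i+1} ∩ [−1, 1] = {1} → 1 state.
For l_f = 3: m_f ∈ {m_i−1, m_i, m_i+1} ∩ [−3, 3] = {1, 2, 3} → 3 states.
Total: 4.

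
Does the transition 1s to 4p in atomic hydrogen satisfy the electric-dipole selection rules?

Δl = 1 − 0 = +1; the E1 rule Δl = ±1 is ok.
All E1 selection rules are satisfied.

allowed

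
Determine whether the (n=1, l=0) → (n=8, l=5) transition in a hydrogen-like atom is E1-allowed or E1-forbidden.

l: 0 → 5 (Δl = +5). Δl = ±1 fails.
The transition is electric-dipole forbidden.

forbidden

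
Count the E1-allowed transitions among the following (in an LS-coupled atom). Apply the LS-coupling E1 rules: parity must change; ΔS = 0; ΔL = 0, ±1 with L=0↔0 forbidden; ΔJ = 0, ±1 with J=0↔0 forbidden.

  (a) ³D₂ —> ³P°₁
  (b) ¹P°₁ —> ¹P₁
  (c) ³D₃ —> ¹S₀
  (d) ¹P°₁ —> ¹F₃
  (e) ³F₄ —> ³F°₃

(a) allowed
(b) allowed
(c) forbidden (parity, ΔS, ΔL, ΔJ fail)
(d) forbidden (ΔL, ΔJ fail)
(e) allowed
Total allowed: 3 of 5.

3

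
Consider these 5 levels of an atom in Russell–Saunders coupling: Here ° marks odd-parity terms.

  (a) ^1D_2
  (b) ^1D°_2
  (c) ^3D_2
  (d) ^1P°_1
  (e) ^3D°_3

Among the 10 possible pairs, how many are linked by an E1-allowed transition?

3

(a)–(b): allowed.
(a)–(c): forbidden (parity, ΔS).
(a)–(d): allowed.
(a)–(e): forbidden (ΔS).
(b)–(c): forbidden (ΔS).
(b)–(d): forbidden (parity).
(b)–(e): forbidden (parity, ΔS).
(c)–(d): forbidden (ΔS).
(c)–(e): allowed.
(d)–(e): forbidden (parity, ΔS, ΔJ).
Allowed pairs: 3 of 10.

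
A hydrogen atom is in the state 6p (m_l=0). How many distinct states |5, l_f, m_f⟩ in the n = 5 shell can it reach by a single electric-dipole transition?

4

E1 requires Δl = ±1, so l_f ∈ {0, 2}; with 0 ≤ l_f ≤ n_f−1 = 4, the allowed l_f values are {0, 2}.
For l_f = 0: m_f ∈ {m_i−1, m_i, m_i+1} ∩ [−0, 0] = {0} → 1 state.
For l_f = 2: m_f ∈ {m_i−1, m_i, m_i+1} ∩ [−2, 2] = {-1, 0, 1} → 3 states.
Total: 4.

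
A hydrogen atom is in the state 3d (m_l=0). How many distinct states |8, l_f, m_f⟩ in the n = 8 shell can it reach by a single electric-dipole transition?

6

E1 requires Δl = ±1, so l_f ∈ {1, 3}; with 0 ≤ l_f ≤ n_f−1 = 7, the allowed l_f values are {1, 3}.
For l_f = 1: m_f ∈ {m_i−1, m_i, m_i+1} ∩ [−1, 1] = {-1, 0, 1} → 3 states.
For l_f = 3: m_f ∈ {m_i−1, m_i, m_i+1} ∩ [−3, 3] = {-1, 0, 1} → 3 states.
Total: 6.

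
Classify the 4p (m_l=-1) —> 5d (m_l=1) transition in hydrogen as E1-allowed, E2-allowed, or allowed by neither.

Δl = 2 − 1 = +1; l_i + l_f = 3.
Δm_l = +2.
E1 (Δl = ±1, |Δm_l| ≤ 1): not satisfied.
E2 (Δl = 0,±2, l_i+l_f ≥ 2, |Δm_l| ≤ 2): not satisfied.

neither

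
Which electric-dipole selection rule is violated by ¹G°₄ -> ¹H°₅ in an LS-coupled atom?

Initial level: S=0, L=4, J=4, parity odd. Final level: S=0, L=5, J=5, parity odd.
Parity must change: odd → odd — violated.
ΔS = 0: S: 0 → 0 — satisfied.
ΔL = 0, ±1 (not L=0↔0): L: 4 → 5, ΔL = +1 — satisfied.
ΔJ = 0, ±1 (not J=0↔0): J: 4 → 5, ΔJ = +1 — satisfied.

parity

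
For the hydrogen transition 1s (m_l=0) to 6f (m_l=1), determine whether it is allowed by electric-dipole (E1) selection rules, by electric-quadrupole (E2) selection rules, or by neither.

neither

Δl = 3 − 0 = +3; l_i + l_f = 3.
Δm_l = +1.
E1 (Δl = ±1, |Δm_l| ≤ 1): not satisfied.
E2 (Δl = 0,±2, l_i+l_f ≥ 2, |Δm_l| ≤ 2): not satisfied.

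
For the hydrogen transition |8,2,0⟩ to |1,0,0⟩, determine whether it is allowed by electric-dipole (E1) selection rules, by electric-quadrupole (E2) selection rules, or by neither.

E2

Δl = 0 − 2 = -2; l_i + l_f = 2.
Δm_l = +0.
E1 (Δl = ±1, |Δm_l| ≤ 1): not satisfied.
E2 (Δl = 0,±2, l_i+l_f ≥ 2, |Δm_l| ≤ 2): satisfied.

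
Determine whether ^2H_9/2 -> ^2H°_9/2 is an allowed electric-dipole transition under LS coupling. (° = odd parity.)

allowed

Reading off the term symbols: S 1/2→1/2, L 5→5, J 9/2→9/2, parity even→odd.
ΔS = 0: S: 1/2 → 1/2 — passes.
ΔJ = 0, ±1 (not J=0↔0): J: 9/2 → 9/2, ΔJ = +0 — passes.
ΔL = 0, ±1 (not L=0↔0): L: 5 → 5, ΔL = +0 — passes.
Parity must change: even → odd — passes.
All four E1 rules are satisfied.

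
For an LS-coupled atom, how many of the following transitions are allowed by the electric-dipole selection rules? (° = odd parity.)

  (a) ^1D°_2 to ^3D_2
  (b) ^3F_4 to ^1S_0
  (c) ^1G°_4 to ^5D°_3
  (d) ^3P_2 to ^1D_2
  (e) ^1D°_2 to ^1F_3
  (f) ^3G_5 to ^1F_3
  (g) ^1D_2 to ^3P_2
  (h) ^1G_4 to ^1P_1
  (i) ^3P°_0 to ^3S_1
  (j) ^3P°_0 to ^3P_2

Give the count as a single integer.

(a) forbidden (ΔS fails)
(b) forbidden (parity, ΔS, ΔL, ΔJ fail)
(c) forbidden (parity, ΔS, ΔL fail)
(d) forbidden (parity, ΔS fail)
(e) allowed
(f) forbidden (parity, ΔS, ΔJ fail)
(g) forbidden (parity, ΔS fail)
(h) forbidden (parity, ΔL, ΔJ fail)
(i) allowed
(j) forbidden (ΔJ fails)
Total allowed: 2 of 10.

2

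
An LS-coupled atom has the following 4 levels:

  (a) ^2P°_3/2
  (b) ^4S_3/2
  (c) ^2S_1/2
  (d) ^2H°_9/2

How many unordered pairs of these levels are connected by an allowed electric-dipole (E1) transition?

(a)–(b): forbidden (ΔS).
(a)–(c): allowed.
(a)–(d): forbidden (parity, ΔL, ΔJ).
(b)–(c): forbidden (parity, ΔS, ΔL).
(b)–(d): forbidden (ΔS, ΔL, ΔJ).
(c)–(d): forbidden (ΔL, ΔJ).
Allowed pairs: 1 of 6.

1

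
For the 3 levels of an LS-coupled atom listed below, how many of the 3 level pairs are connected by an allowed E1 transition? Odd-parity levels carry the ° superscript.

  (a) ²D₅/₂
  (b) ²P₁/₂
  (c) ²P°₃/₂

(a)–(b): forbidden (parity, ΔJ).
(a)–(c): allowed.
(b)–(c): allowed.
Allowed pairs: 2 of 3.

2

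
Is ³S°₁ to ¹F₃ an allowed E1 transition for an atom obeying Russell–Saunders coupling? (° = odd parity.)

Parity must change: odd → even — ✓.
ΔS = 0: S: 1 → 0 — ✗.
ΔL = 0, ±1 (not L=0↔0): L: 0 → 3, ΔL = +3 — ✗.
ΔJ = 0, ±1 (not J=0↔0): J: 1 → 3, ΔJ = +2 — ✗.
Rule(s) violated: ΔS, ΔL, ΔJ.

forbidden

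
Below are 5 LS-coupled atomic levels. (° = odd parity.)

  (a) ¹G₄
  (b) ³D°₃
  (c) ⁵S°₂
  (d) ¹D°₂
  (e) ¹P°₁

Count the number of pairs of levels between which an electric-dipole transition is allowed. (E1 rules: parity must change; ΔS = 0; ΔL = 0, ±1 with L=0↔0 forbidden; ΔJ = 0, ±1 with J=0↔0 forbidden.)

0

(a)–(b): forbidden (ΔS, ΔL).
(a)–(c): forbidden (ΔS, ΔL, ΔJ).
(a)–(d): forbidden (ΔL, ΔJ).
(a)–(e): forbidden (ΔL, ΔJ).
(b)–(c): forbidden (parity, ΔS, ΔL).
(b)–(d): forbidden (parity, ΔS).
(b)–(e): forbidden (parity, ΔS, ΔJ).
(c)–(d): forbidden (parity, ΔS, ΔL).
(c)–(e): forbidden (parity, ΔS).
(d)–(e): forbidden (parity).
Allowed pairs: 0 of 10.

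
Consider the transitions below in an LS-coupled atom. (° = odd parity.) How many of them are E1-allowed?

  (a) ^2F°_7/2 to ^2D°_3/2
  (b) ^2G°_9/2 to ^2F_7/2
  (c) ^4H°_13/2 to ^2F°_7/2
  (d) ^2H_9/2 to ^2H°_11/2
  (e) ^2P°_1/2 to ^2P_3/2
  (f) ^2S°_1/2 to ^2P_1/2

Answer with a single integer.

(a) forbidden (parity, ΔJ fail)
(b) allowed
(c) forbidden (parity, ΔS, ΔL, ΔJ fail)
(d) allowed
(e) allowed
(f) allowed
Total allowed: 4 of 6.

4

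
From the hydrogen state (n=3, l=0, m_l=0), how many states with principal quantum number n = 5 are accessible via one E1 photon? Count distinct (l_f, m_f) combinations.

3

E1 requires Δl = ±1, so l_f ∈ {-1, 1}; with 0 ≤ l_f ≤ n_f−1 = 4, the allowed l_f values are {1}.
For l_f = 1: m_f ∈ {m_i−1, m_i, m_i+1} ∩ [−1, 1] = {-1, 0, 1} → 3 states.
Total: 3.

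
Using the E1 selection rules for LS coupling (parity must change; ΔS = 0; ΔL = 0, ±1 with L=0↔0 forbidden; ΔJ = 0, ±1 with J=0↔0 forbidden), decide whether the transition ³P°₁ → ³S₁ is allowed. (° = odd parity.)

allowed

Reading off the term symbols: S 1→1, L 1→0, J 1→1, parity odd→even.
Parity must change: odd → even — satisfied.
ΔS = 0: S: 1 → 1 — satisfied.
ΔL = 0, ±1 (not L=0↔0): L: 1 → 0, ΔL = -1 — satisfied.
ΔJ = 0, ±1 (not J=0↔0): J: 1 → 1, ΔJ = +0 — satisfied.
All four E1 rules are satisfied.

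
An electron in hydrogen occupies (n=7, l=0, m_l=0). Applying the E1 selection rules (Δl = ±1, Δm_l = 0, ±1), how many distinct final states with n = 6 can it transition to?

3

E1 requires Δl = ±1, so l_f ∈ {-1, 1}; with 0 ≤ l_f ≤ n_f−1 = 5, the allowed l_f values are {1}.
For l_f = 1: m_f ∈ {m_i−1, m_i, m_i+1} ∩ [−1, 1] = {-1, 0, 1} → 3 states.
Total: 3.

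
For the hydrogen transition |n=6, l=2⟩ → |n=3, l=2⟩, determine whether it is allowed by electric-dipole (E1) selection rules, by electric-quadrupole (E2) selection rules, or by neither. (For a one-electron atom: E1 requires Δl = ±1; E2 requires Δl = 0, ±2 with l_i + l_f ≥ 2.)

Δl = 2 − 2 = +0; l_i + l_f = 4.
E1 (Δl = ±1): not satisfied.
E2 (Δl = 0,±2, l_i+l_f ≥ 2): satisfied.

E2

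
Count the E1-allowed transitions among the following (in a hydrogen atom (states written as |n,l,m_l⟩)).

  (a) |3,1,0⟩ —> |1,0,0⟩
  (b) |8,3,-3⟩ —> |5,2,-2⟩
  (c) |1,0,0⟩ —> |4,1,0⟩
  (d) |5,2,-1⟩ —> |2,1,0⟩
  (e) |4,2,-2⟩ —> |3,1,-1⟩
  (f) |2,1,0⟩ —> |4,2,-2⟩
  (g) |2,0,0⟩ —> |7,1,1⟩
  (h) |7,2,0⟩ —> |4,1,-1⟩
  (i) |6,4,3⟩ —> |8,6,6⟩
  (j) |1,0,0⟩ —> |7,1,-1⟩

(a) allowed
(b) allowed
(c) allowed
(d) allowed
(e) allowed
(f) forbidden — Δm_l = -2 (E1 requires Δm_l = 0, ±1)
(g) allowed
(h) allowed
(i) forbidden — Δl = +2 (E1 requires Δl = ±1); Δm_l = +3 (E1 requires Δm_l = 0, ±1)
(j) allowed
Total allowed: 8 of 10.

8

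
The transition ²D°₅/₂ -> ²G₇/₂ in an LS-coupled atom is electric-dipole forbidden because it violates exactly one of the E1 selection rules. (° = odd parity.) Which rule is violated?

the ΔL = 0, ±1 rule

Reading off the term symbols: S 1/2→1/2, L 2→4, J 5/2→7/2, parity odd→even.
Parity must change: odd → even — passes.
ΔS = 0: S: 1/2 → 1/2 — passes.
ΔL = 0, ±1 (not L=0↔0): L: 2 → 4, ΔL = +2 — fails.
ΔJ = 0, ±1 (not J=0↔0): J: 5/2 → 7/2, ΔJ = +1 — passes.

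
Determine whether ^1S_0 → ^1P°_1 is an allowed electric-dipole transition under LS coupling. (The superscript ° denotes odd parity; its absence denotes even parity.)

allowed

Reading off the term symbols: S 0→0, L 0→1, J 0→1, parity even→odd.
Parity must change: even → odd — satisfied.
ΔS = 0: S: 0 → 0 — satisfied.
ΔL = 0, ±1 (not L=0↔0): L: 0 → 1, ΔL = +1 — satisfied.
ΔJ = 0, ±1 (not J=0↔0): J: 0 → 1, ΔJ = +1 — satisfied.
All four E1 rules are satisfied.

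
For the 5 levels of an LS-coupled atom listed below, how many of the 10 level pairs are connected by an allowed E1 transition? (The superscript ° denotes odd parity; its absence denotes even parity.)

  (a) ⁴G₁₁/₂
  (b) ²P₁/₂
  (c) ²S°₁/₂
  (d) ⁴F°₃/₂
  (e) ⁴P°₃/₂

1

(a)–(b): forbidden (parity, ΔS, ΔL, ΔJ).
(a)–(c): forbidden (ΔS, ΔL, ΔJ).
(a)–(d): forbidden (ΔJ).
(a)–(e): forbidden (ΔL, ΔJ).
(b)–(c): allowed.
(b)–(d): forbidden (ΔS, ΔL).
(b)–(e): forbidden (ΔS).
(c)–(d): forbidden (parity, ΔS, ΔL).
(c)–(e): forbidden (parity, ΔS).
(d)–(e): forbidden (parity, ΔL).
Allowed pairs: 1 of 10.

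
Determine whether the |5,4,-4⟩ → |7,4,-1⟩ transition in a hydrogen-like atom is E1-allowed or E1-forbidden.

forbidden

Initial l = 4, final l = 4, so Δl = +0. E1 requires Δl = ±1: ✗.
Δm_l = -1 − (-4) = +3. E1 requires Δm_l = 0, ±1: ✗.
The transition is electric-dipole forbidden.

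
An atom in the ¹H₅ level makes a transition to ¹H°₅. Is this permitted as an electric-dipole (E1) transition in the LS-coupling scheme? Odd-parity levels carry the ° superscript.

allowed

Reading off the term symbols: S 0→0, L 5→5, J 5→5, parity even→odd.
Parity must change: even → odd — ✓.
ΔS = 0: S: 0 → 0 — ✓.
ΔL = 0, ±1 (not L=0↔0): L: 5 → 5, ΔL = +0 — ✓.
ΔJ = 0, ±1 (not J=0↔0): J: 5 → 5, ΔJ = +0 — ✓.
All four E1 rules are satisfied.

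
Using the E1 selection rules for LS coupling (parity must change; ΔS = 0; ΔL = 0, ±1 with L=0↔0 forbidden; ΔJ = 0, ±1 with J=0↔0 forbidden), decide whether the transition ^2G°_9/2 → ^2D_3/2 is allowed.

Reading off the term symbols: S 1/2→1/2, L 4→2, J 9/2→3/2, parity odd→even.
Parity must change: odd → even — passes.
ΔL = 0, ±1 (not L=0↔0): L: 4 → 2, ΔL = -2 — fails.
ΔS = 0: S: 1/2 → 1/2 — passes.
ΔJ = 0, ±1 (not J=0↔0): J: 9/2 → 3/2, ΔJ = -3 — fails.
Rule(s) violated: ΔL, ΔJ.

forbidden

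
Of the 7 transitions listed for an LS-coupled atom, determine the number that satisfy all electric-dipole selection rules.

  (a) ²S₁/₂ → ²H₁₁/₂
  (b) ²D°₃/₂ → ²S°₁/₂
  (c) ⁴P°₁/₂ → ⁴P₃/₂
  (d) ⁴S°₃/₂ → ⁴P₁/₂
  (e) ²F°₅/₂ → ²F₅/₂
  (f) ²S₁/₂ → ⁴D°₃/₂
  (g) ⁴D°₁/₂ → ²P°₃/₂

3

(a) forbidden (parity, ΔL, ΔJ fail)
(b) forbidden (parity, ΔL fail)
(c) allowed
(d) allowed
(e) allowed
(f) forbidden (ΔS, ΔL fail)
(g) forbidden (parity, ΔS fail)
Total allowed: 3 of 7.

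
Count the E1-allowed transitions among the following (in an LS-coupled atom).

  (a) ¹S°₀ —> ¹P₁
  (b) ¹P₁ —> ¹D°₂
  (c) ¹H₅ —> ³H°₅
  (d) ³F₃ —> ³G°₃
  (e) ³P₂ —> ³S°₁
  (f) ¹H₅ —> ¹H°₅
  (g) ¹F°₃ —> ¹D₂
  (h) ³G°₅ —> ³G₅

(a) allowed
(b) allowed
(c) forbidden (ΔS fails)
(d) allowed
(e) allowed
(f) allowed
(g) allowed
(h) allowed
Total allowed: 7 of 8.

7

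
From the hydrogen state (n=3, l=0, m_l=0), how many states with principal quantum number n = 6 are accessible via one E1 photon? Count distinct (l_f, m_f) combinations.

3

E1 requires Δl = ±1, so l_f ∈ {-1, 1}; with 0 ≤ l_f ≤ n_f−1 = 5, the allowed l_f values are {1}.
For l_f = 1: m_f ∈ {m_i−1, m_i, m_i+1} ∩ [−1, 1] = {-1, 0, 1} → 3 states.
Total: 3.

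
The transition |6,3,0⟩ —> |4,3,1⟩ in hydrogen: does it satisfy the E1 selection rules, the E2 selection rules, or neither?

Δl = 3 − 3 = +0; l_i + l_f = 6.
Δm_l = +1.
E1 (Δl = ±1, |Δm_l| ≤ 1): not satisfied.
E2 (Δl = 0,±2, l_i+l_f ≥ 2, |Δm_l| ≤ 2): satisfied.

E2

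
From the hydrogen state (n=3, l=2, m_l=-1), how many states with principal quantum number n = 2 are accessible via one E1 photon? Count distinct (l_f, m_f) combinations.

E1 requires Δl = ±1, so l_f ∈ {1, 3}; with 0 ≤ l_f ≤ n_f−1 = 1, the allowed l_f values are {1}.
For l_f = 1: m_f ∈ {m_i−1, m_i, m_i+1} ∩ [−1, 1] = {-1, 0} → 2 states.
Total: 2.

2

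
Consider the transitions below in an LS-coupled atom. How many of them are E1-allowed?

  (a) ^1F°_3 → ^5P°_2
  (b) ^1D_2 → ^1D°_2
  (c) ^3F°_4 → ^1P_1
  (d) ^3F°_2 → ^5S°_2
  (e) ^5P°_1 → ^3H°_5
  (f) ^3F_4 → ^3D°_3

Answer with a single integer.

2

(a) forbidden (parity, ΔS, ΔL fail)
(b) allowed
(c) forbidden (ΔS, ΔL, ΔJ fail)
(d) forbidden (parity, ΔS, ΔL fail)
(e) forbidden (parity, ΔS, ΔL, ΔJ fail)
(f) allowed
Total allowed: 2 of 6.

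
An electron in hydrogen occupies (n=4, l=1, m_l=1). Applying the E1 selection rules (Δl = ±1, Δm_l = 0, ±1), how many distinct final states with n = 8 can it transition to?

4

E1 requires Δl = ±1, so l_f ∈ {0, 2}; with 0 ≤ l_f ≤ n_f−1 = 7, the allowed l_f values are {0, 2}.
For l_f = 0: m_f ∈ {m_i−1, m_i, m_i+1} ∩ [−0, 0] = {0} → 1 state.
For l_f = 2: m_f ∈ {m_i−1, m_i, m_i+1} ∩ [−2, 2] = {0, 1, 2} → 3 states.
Total: 4.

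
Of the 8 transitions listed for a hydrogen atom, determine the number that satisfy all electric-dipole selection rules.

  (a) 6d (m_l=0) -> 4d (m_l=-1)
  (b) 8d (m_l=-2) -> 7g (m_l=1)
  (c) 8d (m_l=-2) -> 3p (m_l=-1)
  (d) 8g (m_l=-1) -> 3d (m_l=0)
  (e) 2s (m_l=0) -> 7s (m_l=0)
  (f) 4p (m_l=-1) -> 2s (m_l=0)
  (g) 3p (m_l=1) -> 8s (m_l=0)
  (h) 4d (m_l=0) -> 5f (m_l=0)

(a) forbidden — Δl = +0 (E1 requires Δl = ±1)
(b) forbidden — Δl = +2 (E1 requires Δl = ±1); Δm_l = +3 (E1 requires Δm_l = 0, ±1)
(c) allowed
(d) forbidden — Δl = -2 (E1 requires Δl = ±1)
(e) forbidden — Δl = +0 (E1 requires Δl = ±1)
(f) allowed
(g) allowed
(h) allowed
Total allowed: 4 of 8.

4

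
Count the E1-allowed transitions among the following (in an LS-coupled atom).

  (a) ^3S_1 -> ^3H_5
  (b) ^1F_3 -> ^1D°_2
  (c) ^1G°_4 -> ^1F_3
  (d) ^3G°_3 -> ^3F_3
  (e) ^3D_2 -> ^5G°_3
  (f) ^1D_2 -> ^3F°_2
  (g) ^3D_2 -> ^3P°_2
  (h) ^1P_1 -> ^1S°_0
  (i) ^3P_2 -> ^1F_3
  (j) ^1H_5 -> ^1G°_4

6

(a) forbidden (parity, ΔL, ΔJ fail)
(b) allowed
(c) allowed
(d) allowed
(e) forbidden (ΔS, ΔL fail)
(f) forbidden (ΔS fails)
(g) allowed
(h) allowed
(i) forbidden (parity, ΔS, ΔL fail)
(j) allowed
Total allowed: 6 of 10.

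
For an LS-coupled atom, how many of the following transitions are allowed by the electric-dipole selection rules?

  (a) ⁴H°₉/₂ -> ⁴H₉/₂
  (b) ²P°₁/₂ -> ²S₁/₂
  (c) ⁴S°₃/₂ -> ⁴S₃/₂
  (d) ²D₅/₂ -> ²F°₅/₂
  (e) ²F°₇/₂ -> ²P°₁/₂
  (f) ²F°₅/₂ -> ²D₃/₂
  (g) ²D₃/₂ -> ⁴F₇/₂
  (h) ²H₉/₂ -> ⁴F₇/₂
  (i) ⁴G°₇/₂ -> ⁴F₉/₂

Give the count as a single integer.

(a) allowed
(b) allowed
(c) forbidden (ΔL fails)
(d) allowed
(e) forbidden (parity, ΔL, ΔJ fail)
(f) allowed
(g) forbidden (parity, ΔS, ΔJ fail)
(h) forbidden (parity, ΔS, ΔL fail)
(i) allowed
Total allowed: 5 of 9.

5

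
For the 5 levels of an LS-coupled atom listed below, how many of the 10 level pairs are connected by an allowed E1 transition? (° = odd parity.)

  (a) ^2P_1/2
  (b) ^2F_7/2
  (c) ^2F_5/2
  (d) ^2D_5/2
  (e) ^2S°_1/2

(a)–(b): forbidden (parity, ΔL, ΔJ).
(a)–(c): forbidden (parity, ΔL, ΔJ).
(a)–(d): forbidden (parity, ΔJ).
(a)–(e): allowed.
(b)–(c): forbidden (parity).
(b)–(d): forbidden (parity).
(b)–(e): forbidden (ΔL, ΔJ).
(c)–(d): forbidden (parity).
(c)–(e): forbidden (ΔL, ΔJ).
(d)–(e): forbidden (ΔL, ΔJ).
Allowed pairs: 1 of 10.

1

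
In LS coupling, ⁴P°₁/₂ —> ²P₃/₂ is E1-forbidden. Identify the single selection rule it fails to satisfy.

Parity must change: odd → even — ✓.
ΔS = 0: S: 3/2 → 1/2 — ✗.
ΔJ = 0, ±1 (not J=0↔0): J: 1/2 → 3/2, ΔJ = +1 — ✓.
ΔL = 0, ±1 (not L=0↔0): L: 1 → 1, ΔL = +0 — ✓.

the ΔS = 0 rule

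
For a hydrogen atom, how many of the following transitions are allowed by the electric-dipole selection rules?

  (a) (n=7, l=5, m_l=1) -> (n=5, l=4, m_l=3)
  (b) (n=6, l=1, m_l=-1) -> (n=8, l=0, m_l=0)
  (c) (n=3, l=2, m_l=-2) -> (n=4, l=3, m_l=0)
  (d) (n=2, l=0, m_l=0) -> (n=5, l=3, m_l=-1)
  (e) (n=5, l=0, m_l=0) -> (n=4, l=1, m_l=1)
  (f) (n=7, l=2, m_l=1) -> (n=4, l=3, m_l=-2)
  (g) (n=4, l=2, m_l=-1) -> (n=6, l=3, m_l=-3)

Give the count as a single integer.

(a) forbidden — Δm_l = +2 (E1 requires Δm_l = 0, ±1)
(b) allowed
(c) forbidden — Δm_l = +2 (E1 requires Δm_l = 0, ±1)
(d) forbidden — Δl = +3 (E1 requires Δl = ±1)
(e) allowed
(f) forbidden — Δm_l = -3 (E1 requires Δm_l = 0, ±1)
(g) forbidden — Δm_l = -2 (E1 requires Δm_l = 0, ±1)
Total allowed: 2 of 7.

2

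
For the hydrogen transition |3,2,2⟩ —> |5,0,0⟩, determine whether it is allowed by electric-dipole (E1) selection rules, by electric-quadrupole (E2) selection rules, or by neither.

Δl = 0 − 2 = -2; l_i + l_f = 2.
Δm_l = -2.
E1 (Δl = ±1, |Δm_l| ≤ 1): not satisfied.
E2 (Δl = 0,±2, l_i+l_f ≥ 2, |Δm_l| ≤ 2): satisfied.

E2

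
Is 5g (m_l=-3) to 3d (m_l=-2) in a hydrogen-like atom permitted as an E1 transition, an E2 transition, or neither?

E2

Δl = 2 − 4 = -2; l_i + l_f = 6.
Δm_l = +1.
E1 (Δl = ±1, |Δm_l| ≤ 1): not satisfied.
E2 (Δl = 0,±2, l_i+l_f ≥ 2, |Δm_l| ≤ 2): satisfied.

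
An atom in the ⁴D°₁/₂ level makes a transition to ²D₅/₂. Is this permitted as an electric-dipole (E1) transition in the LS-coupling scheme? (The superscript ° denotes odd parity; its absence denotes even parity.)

ΔJ = 0, ±1 (not J=0↔0): J: 1/2 → 5/2, ΔJ = +2 — violated.
Parity must change: odd → even — satisfied.
ΔS = 0: S: 3/2 → 1/2 — violated.
ΔL = 0, ±1 (not L=0↔0): L: 2 → 2, ΔL = +0 — satisfied.
Rule(s) violated: ΔS, ΔJ.

forbidden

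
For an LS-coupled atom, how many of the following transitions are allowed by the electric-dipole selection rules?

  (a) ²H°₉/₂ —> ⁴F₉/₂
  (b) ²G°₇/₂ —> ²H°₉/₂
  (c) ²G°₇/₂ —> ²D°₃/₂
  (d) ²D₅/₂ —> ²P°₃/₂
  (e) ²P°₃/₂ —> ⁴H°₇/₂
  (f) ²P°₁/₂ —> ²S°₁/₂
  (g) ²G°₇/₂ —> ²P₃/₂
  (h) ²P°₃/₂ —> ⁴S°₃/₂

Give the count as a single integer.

1

(a) forbidden (ΔS, ΔL fail)
(b) forbidden (parity fails)
(c) forbidden (parity, ΔL, ΔJ fail)
(d) allowed
(e) forbidden (parity, ΔS, ΔL, ΔJ fail)
(f) forbidden (parity fails)
(g) forbidden (ΔL, ΔJ fail)
(h) forbidden (parity, ΔS fail)
Total allowed: 1 of 8.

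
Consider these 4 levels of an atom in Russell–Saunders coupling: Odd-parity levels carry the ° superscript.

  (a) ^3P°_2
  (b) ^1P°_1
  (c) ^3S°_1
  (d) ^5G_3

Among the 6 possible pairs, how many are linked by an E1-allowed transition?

(a)–(b): forbidden (parity, ΔS).
(a)–(c): forbidden (parity).
(a)–(d): forbidden (ΔS, ΔL).
(b)–(c): forbidden (parity, ΔS).
(b)–(d): forbidden (ΔS, ΔL, ΔJ).
(c)–(d): forbidden (ΔS, ΔL, ΔJ).
Allowed pairs: 0 of 6.

0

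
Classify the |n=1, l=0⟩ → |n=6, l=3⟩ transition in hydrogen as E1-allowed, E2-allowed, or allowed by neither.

Δl = 3 − 0 = +3; l_i + l_f = 3.
E1 (Δl = ±1): not satisfied.
E2 (Δl = 0,±2, l_i+l_f ≥ 2): not satisfied.

neither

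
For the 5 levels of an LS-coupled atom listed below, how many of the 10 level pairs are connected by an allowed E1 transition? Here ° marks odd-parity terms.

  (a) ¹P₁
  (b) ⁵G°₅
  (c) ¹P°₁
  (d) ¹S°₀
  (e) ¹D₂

3

(a)–(b): forbidden (ΔS, ΔL, ΔJ).
(a)–(c): allowed.
(a)–(d): allowed.
(a)–(e): forbidden (parity).
(b)–(c): forbidden (parity, ΔS, ΔL, ΔJ).
(b)–(d): forbidden (parity, ΔS, ΔL, ΔJ).
(b)–(e): forbidden (ΔS, ΔL, ΔJ).
(c)–(d): forbidden (parity).
(c)–(e): allowed.
(d)–(e): forbidden (ΔL, ΔJ).
Allowed pairs: 3 of 10.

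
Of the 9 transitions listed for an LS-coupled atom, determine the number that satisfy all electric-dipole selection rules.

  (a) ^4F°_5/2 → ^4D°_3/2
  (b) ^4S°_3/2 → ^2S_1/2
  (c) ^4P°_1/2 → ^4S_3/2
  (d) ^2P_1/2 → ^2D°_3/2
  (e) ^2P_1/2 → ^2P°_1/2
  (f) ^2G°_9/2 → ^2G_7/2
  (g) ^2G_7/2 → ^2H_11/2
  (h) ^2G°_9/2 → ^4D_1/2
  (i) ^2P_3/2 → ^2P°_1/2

(a) forbidden (parity fails)
(b) forbidden (ΔS, ΔL fail)
(c) allowed
(d) allowed
(e) allowed
(f) allowed
(g) forbidden (parity, ΔJ fail)
(h) forbidden (ΔS, ΔL, ΔJ fail)
(i) allowed
Total allowed: 5 of 9.

5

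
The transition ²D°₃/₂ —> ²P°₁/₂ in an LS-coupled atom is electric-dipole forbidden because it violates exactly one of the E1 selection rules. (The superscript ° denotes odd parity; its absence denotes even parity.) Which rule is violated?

Parity must change: odd → odd — fails.
ΔS = 0: S: 1/2 → 1/2 — passes.
ΔL = 0, ±1 (not L=0↔0): L: 2 → 1, ΔL = -1 — passes.
ΔJ = 0, ±1 (not J=0↔0): J: 3/2 → 1/2, ΔJ = -1 — passes.

parity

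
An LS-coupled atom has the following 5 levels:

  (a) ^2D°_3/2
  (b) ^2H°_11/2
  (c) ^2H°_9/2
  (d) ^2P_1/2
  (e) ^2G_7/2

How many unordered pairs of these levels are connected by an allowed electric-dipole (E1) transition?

2

(a)–(b): forbidden (parity, ΔL, ΔJ).
(a)–(c): forbidden (parity, ΔL, ΔJ).
(a)–(d): allowed.
(a)–(e): forbidden (ΔL, ΔJ).
(b)–(c): forbidden (parity).
(b)–(d): forbidden (ΔL, ΔJ).
(b)–(e): forbidden (ΔJ).
(c)–(d): forbidden (ΔL, ΔJ).
(c)–(e): allowed.
(d)–(e): forbidden (parity, ΔL, ΔJ).
Allowed pairs: 2 of 10.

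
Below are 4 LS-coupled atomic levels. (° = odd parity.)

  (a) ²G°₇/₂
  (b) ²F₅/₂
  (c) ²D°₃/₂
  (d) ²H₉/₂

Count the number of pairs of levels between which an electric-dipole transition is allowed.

3

(a)–(b): allowed.
(a)–(c): forbidden (parity, ΔL, ΔJ).
(a)–(d): allowed.
(b)–(c): allowed.
(b)–(d): forbidden (parity, ΔL, ΔJ).
(c)–(d): forbidden (ΔL, ΔJ).
Allowed pairs: 3 of 6.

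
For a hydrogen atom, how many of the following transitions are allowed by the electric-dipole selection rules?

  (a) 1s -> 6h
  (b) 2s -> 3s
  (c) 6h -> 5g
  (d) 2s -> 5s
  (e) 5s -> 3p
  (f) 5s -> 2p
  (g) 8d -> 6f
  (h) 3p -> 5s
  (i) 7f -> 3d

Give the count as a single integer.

(a) forbidden — Δl = +5 (E1 requires Δl = ±1)
(b) forbidden — Δl = +0 (E1 requires Δl = ±1)
(c) allowed
(d) forbidden — Δl = +0 (E1 requires Δl = ±1)
(e) allowed
(f) allowed
(g) allowed
(h) allowed
(i) allowed
Total allowed: 6 of 9.

6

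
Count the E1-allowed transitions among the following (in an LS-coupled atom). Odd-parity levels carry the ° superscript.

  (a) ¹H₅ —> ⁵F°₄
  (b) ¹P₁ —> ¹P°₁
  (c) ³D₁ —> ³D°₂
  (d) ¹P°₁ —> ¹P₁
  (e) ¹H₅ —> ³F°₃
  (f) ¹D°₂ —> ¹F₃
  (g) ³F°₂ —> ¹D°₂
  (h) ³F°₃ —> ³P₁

(a) forbidden (ΔS, ΔL fail)
(b) allowed
(c) allowed
(d) allowed
(e) forbidden (ΔS, ΔL, ΔJ fail)
(f) allowed
(g) forbidden (parity, ΔS fail)
(h) forbidden (ΔL, ΔJ fail)
Total allowed: 4 of 8.

4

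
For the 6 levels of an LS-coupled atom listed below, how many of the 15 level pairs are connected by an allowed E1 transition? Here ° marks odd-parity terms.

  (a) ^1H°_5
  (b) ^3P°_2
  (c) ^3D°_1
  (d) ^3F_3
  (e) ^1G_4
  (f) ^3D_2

3

(a)–(b): forbidden (parity, ΔS, ΔL, ΔJ).
(a)–(c): forbidden (parity, ΔS, ΔL, ΔJ).
(a)–(d): forbidden (ΔS, ΔL, ΔJ).
(a)–(e): allowed.
(a)–(f): forbidden (ΔS, ΔL, ΔJ).
(b)–(c): forbidden (parity).
(b)–(d): forbidden (ΔL).
(b)–(e): forbidden (ΔS, ΔL, ΔJ).
(b)–(f): allowed.
(c)–(d): forbidden (ΔJ).
(c)–(e): forbidden (ΔS, ΔL, ΔJ).
(c)–(f): allowed.
(d)–(e): forbidden (parity, ΔS).
(d)–(f): forbidden (parity).
(e)–(f): forbidden (parity, ΔS, ΔL, ΔJ).
Allowed pairs: 3 of 15.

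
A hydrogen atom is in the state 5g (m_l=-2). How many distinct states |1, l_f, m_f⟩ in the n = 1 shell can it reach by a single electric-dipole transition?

E1 requires l_f ∈ {3, 5}, but neither lies in [0, 0], so no final state is reachable.
Total: 0.

0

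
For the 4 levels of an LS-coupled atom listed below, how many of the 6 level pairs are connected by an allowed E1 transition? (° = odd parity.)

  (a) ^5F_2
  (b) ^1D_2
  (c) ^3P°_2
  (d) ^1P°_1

1

(a)–(b): forbidden (parity, ΔS).
(a)–(c): forbidden (ΔS, ΔL).
(a)–(d): forbidden (ΔS, ΔL).
(b)–(c): forbidden (ΔS).
(b)–(d): allowed.
(c)–(d): forbidden (parity, ΔS).
Allowed pairs: 1 of 6.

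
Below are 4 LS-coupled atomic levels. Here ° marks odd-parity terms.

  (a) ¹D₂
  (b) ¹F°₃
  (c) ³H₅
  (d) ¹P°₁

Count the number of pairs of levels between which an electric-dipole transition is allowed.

(a)–(b): allowed.
(a)–(c): forbidden (parity, ΔS, ΔL, ΔJ).
(a)–(d): allowed.
(b)–(c): forbidden (ΔS, ΔL, ΔJ).
(b)–(d): forbidden (parity, ΔL, ΔJ).
(c)–(d): forbidden (ΔS, ΔL, ΔJ).
Allowed pairs: 2 of 6.

2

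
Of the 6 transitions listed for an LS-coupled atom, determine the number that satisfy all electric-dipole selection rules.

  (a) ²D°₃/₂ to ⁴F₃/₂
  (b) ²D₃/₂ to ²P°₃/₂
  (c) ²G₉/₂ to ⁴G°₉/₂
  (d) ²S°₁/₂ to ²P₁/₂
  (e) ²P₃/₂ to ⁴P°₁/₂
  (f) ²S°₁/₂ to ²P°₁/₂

2

(a) forbidden (ΔS fails)
(b) allowed
(c) forbidden (ΔS fails)
(d) allowed
(e) forbidden (ΔS fails)
(f) forbidden (parity fails)
Total allowed: 2 of 6.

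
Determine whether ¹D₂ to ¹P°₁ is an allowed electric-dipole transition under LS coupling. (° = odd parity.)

allowed

Reading off the term symbols: S 0→0, L 2→1, J 2→1, parity even→odd.
ΔJ = 0, ±1 (not J=0↔0): J: 2 → 1, ΔJ = -1 — ✓.
ΔS = 0: S: 0 → 0 — ✓.
Parity must change: even → odd — ✓.
ΔL = 0, ±1 (not L=0↔0): L: 2 → 1, ΔL = -1 — ✓.
All four E1 rules are satisfied.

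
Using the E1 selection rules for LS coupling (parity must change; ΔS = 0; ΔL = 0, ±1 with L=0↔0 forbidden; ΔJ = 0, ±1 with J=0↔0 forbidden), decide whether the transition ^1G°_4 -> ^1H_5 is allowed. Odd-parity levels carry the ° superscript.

allowed

Reading off the term symbols: S 0→0, L 4→5, J 4→5, parity odd→even.
Parity must change: odd → even — ✓.
ΔS = 0: S: 0 → 0 — ✓.
ΔL = 0, ±1 (not L=0↔0): L: 4 → 5, ΔL = +1 — ✓.
ΔJ = 0, ±1 (not J=0↔0): J: 4 → 5, ΔJ = +1 — ✓.
All four E1 rules are satisfied.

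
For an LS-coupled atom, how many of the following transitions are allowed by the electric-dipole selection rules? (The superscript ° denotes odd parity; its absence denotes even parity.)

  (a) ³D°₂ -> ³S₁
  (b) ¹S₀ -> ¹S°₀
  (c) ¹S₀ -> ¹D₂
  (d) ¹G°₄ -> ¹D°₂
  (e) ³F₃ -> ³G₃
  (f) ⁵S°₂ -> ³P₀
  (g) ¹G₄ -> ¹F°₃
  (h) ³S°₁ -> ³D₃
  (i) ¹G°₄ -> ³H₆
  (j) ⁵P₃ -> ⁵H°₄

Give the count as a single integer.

(a) forbidden (ΔL fails)
(b) forbidden (ΔL, ΔJ fail)
(c) forbidden (parity, ΔL, ΔJ fail)
(d) forbidden (parity, ΔL, ΔJ fail)
(e) forbidden (parity fails)
(f) forbidden (ΔS, ΔJ fail)
(g) allowed
(h) forbidden (ΔL, ΔJ fail)
(i) forbidden (ΔS, ΔJ fail)
(j) forbidden (ΔL fails)
Total allowed: 1 of 10.

1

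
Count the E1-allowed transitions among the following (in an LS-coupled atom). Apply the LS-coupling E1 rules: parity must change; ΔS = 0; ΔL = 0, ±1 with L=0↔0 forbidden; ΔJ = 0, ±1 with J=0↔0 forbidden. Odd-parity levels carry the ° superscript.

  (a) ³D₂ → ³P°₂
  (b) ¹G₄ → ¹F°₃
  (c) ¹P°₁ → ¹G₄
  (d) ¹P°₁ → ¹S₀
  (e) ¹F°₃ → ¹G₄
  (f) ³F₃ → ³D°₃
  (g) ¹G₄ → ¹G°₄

6

(a) allowed
(b) allowed
(c) forbidden (ΔL, ΔJ fail)
(d) allowed
(e) allowed
(f) allowed
(g) allowed
Total allowed: 6 of 7.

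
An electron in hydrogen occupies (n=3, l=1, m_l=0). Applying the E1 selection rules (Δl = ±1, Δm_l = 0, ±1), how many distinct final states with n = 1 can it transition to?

1

E1 requires Δl = ±1, so l_f ∈ {0, 2}; with 0 ≤ l_f ≤ n_f−1 = 0, the allowed l_f values are {0}.
For l_f = 0: m_f ∈ {m_i−1, m_i, m_i+1} ∩ [−0, 0] = {0} → 1 state.
Total: 1.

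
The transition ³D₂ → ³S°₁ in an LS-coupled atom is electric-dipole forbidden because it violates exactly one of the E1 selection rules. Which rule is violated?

the ΔL = 0, ±1 rule

Reading off the term symbols: S 1→1, L 2→0, J 2→1, parity even→odd.
Parity must change: even → odd — passes.
ΔS = 0: S: 1 → 1 — passes.
ΔL = 0, ±1 (not L=0↔0): L: 2 → 0, ΔL = -2 — fails.
ΔJ = 0, ±1 (not J=0↔0): J: 2 → 1, ΔJ = -1 — passes.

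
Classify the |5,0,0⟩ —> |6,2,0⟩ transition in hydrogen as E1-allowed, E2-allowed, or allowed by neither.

E2

Δl = 2 − 0 = +2; l_i + l_f = 2.
Δm_l = +0.
E1 (Δl = ±1, |Δm_l| ≤ 1): not satisfied.
E2 (Δl = 0,±2, l_i+l_f ≥ 2, |Δm_l| ≤ 2): satisfied.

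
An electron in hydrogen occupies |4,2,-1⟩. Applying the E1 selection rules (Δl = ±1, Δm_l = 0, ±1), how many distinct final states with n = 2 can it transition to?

2

E1 requires Δl = ±1, so l_f ∈ {1, 3}; with 0 ≤ l_f ≤ n_f−1 = 1, the allowed l_f values are {1}.
For l_f = 1: m_f ∈ {m_i−1, m_i, m_i+1} ∩ [−1, 1] = {-1, 0} → 2 states.
Total: 2.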